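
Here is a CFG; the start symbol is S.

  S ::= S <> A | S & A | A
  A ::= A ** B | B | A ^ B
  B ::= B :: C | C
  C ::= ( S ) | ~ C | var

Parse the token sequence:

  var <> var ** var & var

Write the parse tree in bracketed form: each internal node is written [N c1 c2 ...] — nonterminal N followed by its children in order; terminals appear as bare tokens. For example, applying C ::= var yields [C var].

S
S & A
S <> A & A
A <> A & A
B <> A & A
C <> A & A
var <> A & A
var <> A ** B & A
var <> B ** B & A
var <> C ** B & A
var <> var ** B & A
var <> var ** C & A
var <> var ** var & A
var <> var ** var & B
var <> var ** var & C
var <> var ** var & var

[S [S [S [A [B [C var]]]] <> [A [A [B [C var]]] ** [B [C var]]]] & [A [B [C var]]]]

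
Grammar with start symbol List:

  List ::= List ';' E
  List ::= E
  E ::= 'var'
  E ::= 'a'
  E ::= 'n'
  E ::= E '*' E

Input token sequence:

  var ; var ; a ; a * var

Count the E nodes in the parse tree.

6

[List [List [List [List [E var]] ; [E var]] ; [E a]] ; [E [E a] * [E var]]]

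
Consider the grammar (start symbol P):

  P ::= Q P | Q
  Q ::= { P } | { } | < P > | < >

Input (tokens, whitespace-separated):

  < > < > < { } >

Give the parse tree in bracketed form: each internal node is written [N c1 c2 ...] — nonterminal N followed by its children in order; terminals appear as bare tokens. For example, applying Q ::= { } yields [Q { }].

[P [Q < >] [P [Q < >] [P [Q < [P [Q { }]] >]]]]

P
Q P
< > P
< > Q P
< > < > P
< > < > Q
< > < > < P >
< > < > < Q >
< > < > < { } >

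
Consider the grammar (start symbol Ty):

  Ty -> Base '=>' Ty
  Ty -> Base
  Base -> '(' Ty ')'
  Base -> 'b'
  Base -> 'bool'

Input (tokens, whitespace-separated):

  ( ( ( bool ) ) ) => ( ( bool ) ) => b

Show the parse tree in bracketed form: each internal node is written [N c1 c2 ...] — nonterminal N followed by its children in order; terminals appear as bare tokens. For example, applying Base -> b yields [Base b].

[Ty [Base ( [Ty [Base ( [Ty [Base ( [Ty [Base bool]] )]] )]] )] => [Ty [Base ( [Ty [Base ( [Ty [Base bool]] )]] )] => [Ty [Base b]]]]

Ty
Base => Ty
( Ty ) => Ty
( Base ) => Ty
( ( Ty ) ) => Ty
( ( Base ) ) => Ty
( ( ( Ty ) ) ) => Ty
( ( ( Base ) ) ) => Ty
( ( ( bool ) ) ) => Ty
( ( ( bool ) ) ) => Base => Ty
( ( ( bool ) ) ) => ( Ty ) => Ty
( ( ( bool ) ) ) => ( Base ) => Ty
( ( ( bool ) ) ) => ( ( Ty ) ) => Ty
( ( ( bool ) ) ) => ( ( Base ) ) => Ty
( ( ( bool ) ) ) => ( ( bool ) ) => Ty
( ( ( bool ) ) ) => ( ( bool ) ) => Base
( ( ( bool ) ) ) => ( ( bool ) ) => b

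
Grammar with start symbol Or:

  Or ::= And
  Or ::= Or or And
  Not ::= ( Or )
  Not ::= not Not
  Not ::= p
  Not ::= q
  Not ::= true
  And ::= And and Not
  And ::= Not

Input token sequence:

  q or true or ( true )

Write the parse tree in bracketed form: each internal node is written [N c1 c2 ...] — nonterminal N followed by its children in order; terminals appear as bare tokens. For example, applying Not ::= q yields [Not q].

[Or [Or [Or [And [Not q]]] or [And [Not true]]] or [And [Not ( [Or [And [Not true]]] )]]]

Or
Or or And
Or or And or And
And or And or And
Not or And or And
q or And or And
q or Not or And
q or true or And
q or true or Not
q or true or ( Or )
q or true or ( And )
q or true or ( Not )
q or true or ( true )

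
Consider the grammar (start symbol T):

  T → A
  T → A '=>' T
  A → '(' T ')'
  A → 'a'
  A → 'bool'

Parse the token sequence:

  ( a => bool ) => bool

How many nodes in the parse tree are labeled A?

4

[T [A ( [T [A a] => [T [A bool]]] )] => [T [A bool]]]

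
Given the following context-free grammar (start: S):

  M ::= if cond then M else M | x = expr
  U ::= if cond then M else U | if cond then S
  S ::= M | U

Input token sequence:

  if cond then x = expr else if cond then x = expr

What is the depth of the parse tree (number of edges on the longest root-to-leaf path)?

5

[S [U if cond then [M x = expr] else [U if cond then [S [M x = expr]]]]]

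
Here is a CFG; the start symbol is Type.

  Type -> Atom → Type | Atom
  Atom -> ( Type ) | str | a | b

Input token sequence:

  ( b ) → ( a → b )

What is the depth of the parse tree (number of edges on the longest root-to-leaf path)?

6

[Type [Atom ( [Type [Atom b]] )] → [Type [Atom ( [Type [Atom a] → [Type [Atom b]]] )]]]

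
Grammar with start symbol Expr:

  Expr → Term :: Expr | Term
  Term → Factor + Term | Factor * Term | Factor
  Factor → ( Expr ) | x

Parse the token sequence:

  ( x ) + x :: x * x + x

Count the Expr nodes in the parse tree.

3

[Expr [Term [Factor ( [Expr [Term [Factor x]]] )] + [Term [Factor x]]] :: [Expr [Term [Factor x] * [Term [Factor x] + [Term [Factor x]]]]]]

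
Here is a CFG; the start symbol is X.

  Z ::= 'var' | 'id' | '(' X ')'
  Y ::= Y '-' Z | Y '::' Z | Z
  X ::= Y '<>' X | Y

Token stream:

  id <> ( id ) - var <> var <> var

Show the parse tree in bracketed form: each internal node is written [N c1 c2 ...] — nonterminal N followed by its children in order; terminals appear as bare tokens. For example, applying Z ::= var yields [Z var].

[X [Y [Z id]] <> [X [Y [Y [Z ( [X [Y [Z id]]] )]] - [Z var]] <> [X [Y [Z var]] <> [X [Y [Z var]]]]]]

X
Y <> X
Z <> X
id <> X
id <> Y <> X
id <> Y - Z <> X
id <> Z - Z <> X
id <> ( X ) - Z <> X
id <> ( Y ) - Z <> X
id <> ( Z ) - Z <> X
id <> ( id ) - Z <> X
id <> ( id ) - var <> X
id <> ( id ) - var <> Y <> X
id <> ( id ) - var <> Z <> X
id <> ( id ) - var <> var <> X
id <> ( id ) - var <> var <> Y
id <> ( id ) - var <> var <> Z
id <> ( id ) - var <> var <> var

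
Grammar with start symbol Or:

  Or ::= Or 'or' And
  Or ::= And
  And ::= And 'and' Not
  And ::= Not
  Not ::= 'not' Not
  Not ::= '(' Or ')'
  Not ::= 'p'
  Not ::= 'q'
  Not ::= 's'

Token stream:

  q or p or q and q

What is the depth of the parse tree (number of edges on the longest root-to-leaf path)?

5

[Or [Or [Or [And [Not q]]] or [And [Not p]]] or [And [And [Not q]] and [Not q]]]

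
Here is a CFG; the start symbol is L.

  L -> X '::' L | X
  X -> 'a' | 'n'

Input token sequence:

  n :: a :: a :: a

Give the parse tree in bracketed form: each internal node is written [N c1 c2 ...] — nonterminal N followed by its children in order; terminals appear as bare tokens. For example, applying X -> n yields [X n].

L
X :: L
n :: L
n :: X :: L
n :: a :: L
n :: a :: X :: L
n :: a :: a :: L
n :: a :: a :: X
n :: a :: a :: a

[L [X n] :: [L [X a] :: [L [X a] :: [L [X a]]]]]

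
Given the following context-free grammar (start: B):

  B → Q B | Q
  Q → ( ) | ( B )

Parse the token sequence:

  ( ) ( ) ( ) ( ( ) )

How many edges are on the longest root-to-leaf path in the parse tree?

[B [Q ( )] [B [Q ( )] [B [Q ( )] [B [Q ( [B [Q ( )]] )]]]]]

7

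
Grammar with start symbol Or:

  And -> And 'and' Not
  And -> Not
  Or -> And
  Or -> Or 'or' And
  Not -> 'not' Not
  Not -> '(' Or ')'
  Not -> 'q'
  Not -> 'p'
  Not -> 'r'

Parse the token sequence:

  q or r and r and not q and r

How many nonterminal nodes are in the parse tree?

[Or [Or [And [Not q]]] or [And [And [And [And [Not r]] and [Not r]] and [Not not [Not q]]] and [Not r]]]

13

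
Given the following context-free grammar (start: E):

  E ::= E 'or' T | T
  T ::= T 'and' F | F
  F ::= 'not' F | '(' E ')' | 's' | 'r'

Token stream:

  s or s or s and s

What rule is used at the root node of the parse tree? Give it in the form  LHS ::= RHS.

E ::= E 'or' T

[E [E [E [T [F s]]] or [T [F s]]] or [T [T [F s]] and [F s]]]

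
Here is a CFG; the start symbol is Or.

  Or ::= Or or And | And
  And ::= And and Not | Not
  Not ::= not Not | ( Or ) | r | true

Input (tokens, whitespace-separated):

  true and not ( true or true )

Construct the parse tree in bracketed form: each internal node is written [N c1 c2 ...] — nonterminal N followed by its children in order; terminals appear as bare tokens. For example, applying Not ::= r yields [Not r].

[Or [And [And [Not true]] and [Not not [Not ( [Or [Or [And [Not true]]] or [And [Not true]]] )]]]]

Or
And
And and Not
Not and Not
true and Not
true and not Not
true and not ( Or )
true and not ( Or or And )
true and not ( And or And )
true and not ( Not or And )
true and not ( true or And )
true and not ( true or Not )
true and not ( true or true )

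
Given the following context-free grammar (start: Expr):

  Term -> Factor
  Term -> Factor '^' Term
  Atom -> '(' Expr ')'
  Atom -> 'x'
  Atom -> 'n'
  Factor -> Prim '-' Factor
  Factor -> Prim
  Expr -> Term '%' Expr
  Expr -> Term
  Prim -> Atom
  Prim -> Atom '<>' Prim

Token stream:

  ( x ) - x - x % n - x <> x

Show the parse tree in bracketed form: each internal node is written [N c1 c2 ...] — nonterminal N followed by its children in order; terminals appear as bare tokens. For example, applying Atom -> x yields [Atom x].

[Expr [Term [Factor [Prim [Atom ( [Expr [Term [Factor [Prim [Atom x]]]]] )]] - [Factor [Prim [Atom x]] - [Factor [Prim [Atom x]]]]]] % [Expr [Term [Factor [Prim [Atom n]] - [Factor [Prim [Atom x] <> [Prim [Atom x]]]]]]]]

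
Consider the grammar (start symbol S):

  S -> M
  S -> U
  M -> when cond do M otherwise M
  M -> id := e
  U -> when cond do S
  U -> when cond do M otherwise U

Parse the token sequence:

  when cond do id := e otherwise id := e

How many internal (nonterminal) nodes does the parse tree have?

4

[S [M when cond do [M id := e] otherwise [M id := e]]]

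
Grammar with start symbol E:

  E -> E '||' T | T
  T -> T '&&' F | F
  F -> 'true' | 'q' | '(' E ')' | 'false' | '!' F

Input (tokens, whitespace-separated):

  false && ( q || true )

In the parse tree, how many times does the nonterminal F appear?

4

[E [T [T [F false]] && [F ( [E [E [T [F q]]] || [T [F true]]] )]]]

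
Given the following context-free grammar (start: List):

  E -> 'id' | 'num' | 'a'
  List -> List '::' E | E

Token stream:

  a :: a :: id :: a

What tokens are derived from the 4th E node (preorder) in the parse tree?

[List [List [List [List [E a]] :: [E a]] :: [E id]] :: [E a]]

a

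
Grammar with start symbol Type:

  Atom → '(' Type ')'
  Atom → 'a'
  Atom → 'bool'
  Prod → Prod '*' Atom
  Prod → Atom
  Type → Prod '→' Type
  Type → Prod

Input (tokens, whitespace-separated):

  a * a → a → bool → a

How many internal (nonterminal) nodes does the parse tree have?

[Type [Prod [Prod [Atom a]] * [Atom a]] → [Type [Prod [Atom a]] → [Type [Prod [Atom bool]] → [Type [Prod [Atom a]]]]]]

14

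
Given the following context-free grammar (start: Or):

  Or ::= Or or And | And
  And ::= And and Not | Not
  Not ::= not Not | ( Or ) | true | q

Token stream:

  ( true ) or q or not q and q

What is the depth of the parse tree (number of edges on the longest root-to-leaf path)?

[Or [Or [Or [And [Not ( [Or [And [Not true]]] )]]] or [And [Not q]]] or [And [And [Not not [Not q]]] and [Not q]]]

8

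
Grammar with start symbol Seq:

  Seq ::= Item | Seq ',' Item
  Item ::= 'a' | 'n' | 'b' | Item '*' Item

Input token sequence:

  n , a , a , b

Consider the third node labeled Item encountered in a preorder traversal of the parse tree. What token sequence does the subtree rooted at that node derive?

[Seq [Seq [Seq [Seq [Item n]] , [Item a]] , [Item a]] , [Item b]]

a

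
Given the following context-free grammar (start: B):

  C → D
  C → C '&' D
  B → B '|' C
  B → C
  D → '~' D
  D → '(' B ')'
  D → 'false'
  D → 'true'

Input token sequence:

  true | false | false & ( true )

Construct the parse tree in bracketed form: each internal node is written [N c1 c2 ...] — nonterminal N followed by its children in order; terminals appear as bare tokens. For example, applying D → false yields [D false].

B
B | C
B | C | C
C | C | C
D | C | C
true | C | C
true | D | C
true | false | C
true | false | C & D
true | false | D & D
true | false | false & D
true | false | false & ( B )
true | false | false & ( C )
true | false | false & ( D )
true | false | false & ( true )

[B [B [B [C [D true]]] | [C [D false]]] | [C [C [D false]] & [D ( [B [C [D true]]] )]]]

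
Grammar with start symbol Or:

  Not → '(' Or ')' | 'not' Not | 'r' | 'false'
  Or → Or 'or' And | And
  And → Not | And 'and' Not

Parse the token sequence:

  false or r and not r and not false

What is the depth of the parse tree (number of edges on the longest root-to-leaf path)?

5

[Or [Or [And [Not false]]] or [And [And [And [Not r]] and [Not not [Not r]]] and [Not not [Not false]]]]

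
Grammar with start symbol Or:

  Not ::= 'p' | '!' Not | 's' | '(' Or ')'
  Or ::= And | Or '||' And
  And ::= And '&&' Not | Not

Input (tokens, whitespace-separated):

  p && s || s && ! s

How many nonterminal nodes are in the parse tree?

[Or [Or [And [And [Not p]] && [Not s]]] || [And [And [Not s]] && [Not ! [Not s]]]]

11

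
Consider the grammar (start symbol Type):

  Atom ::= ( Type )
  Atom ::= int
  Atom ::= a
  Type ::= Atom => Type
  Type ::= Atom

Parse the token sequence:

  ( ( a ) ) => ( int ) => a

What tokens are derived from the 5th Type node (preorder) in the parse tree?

int

[Type [Atom ( [Type [Atom ( [Type [Atom a]] )]] )] => [Type [Atom ( [Type [Atom int]] )] => [Type [Atom a]]]]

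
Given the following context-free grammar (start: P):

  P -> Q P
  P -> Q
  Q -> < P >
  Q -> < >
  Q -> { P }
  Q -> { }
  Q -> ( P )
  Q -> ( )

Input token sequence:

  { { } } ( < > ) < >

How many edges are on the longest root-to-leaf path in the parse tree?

[P [Q { [P [Q { }]] }] [P [Q ( [P [Q < >]] )] [P [Q < >]]]]

5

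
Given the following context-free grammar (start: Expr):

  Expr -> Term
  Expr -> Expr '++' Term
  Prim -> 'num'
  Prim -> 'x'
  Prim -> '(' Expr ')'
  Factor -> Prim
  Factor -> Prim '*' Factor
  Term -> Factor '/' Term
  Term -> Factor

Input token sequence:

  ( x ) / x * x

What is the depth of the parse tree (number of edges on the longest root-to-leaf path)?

8

[Expr [Term [Factor [Prim ( [Expr [Term [Factor [Prim x]]]] )]] / [Term [Factor [Prim x] * [Factor [Prim x]]]]]]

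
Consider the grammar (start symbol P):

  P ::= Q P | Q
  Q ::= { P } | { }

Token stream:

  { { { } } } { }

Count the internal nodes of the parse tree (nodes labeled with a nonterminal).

[P [Q { [P [Q { [P [Q { }]] }]] }] [P [Q { }]]]

8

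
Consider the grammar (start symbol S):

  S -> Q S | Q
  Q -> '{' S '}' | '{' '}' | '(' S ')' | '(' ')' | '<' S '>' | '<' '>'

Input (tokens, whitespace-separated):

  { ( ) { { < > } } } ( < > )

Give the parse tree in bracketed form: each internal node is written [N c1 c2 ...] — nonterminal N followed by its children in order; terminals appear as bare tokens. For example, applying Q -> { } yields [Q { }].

[S [Q { [S [Q ( )] [S [Q { [S [Q { [S [Q < >]] }]] }]]] }] [S [Q ( [S [Q < >]] )]]]

S
Q S
{ S } S
{ Q S } S
{ ( ) S } S
{ ( ) Q } S
{ ( ) { S } } S
{ ( ) { Q } } S
{ ( ) { { S } } } S
{ ( ) { { Q } } } S
{ ( ) { { < > } } } S
{ ( ) { { < > } } } Q
{ ( ) { { < > } } } ( S )
{ ( ) { { < > } } } ( Q )
{ ( ) { { < > } } } ( < > )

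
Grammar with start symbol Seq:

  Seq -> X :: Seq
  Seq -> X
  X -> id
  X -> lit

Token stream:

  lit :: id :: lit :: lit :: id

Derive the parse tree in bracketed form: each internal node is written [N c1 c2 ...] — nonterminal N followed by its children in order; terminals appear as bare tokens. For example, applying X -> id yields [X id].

Seq
X :: Seq
lit :: Seq
lit :: X :: Seq
lit :: id :: Seq
lit :: id :: X :: Seq
lit :: id :: lit :: Seq
lit :: id :: lit :: X :: Seq
lit :: id :: lit :: lit :: Seq
lit :: id :: lit :: lit :: X
lit :: id :: lit :: lit :: id

[Seq [X lit] :: [Seq [X id] :: [Seq [X lit] :: [Seq [X lit] :: [Seq [X id]]]]]]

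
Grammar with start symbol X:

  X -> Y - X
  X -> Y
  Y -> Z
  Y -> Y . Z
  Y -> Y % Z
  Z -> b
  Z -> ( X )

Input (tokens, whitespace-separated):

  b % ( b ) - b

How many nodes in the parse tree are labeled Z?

4

[X [Y [Y [Z b]] % [Z ( [X [Y [Z b]]] )]] - [X [Y [Z b]]]]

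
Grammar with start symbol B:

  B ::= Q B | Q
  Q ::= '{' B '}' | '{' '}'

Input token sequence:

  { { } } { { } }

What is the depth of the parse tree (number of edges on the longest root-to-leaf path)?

[B [Q { [B [Q { }]] }] [B [Q { [B [Q { }]] }]]]

5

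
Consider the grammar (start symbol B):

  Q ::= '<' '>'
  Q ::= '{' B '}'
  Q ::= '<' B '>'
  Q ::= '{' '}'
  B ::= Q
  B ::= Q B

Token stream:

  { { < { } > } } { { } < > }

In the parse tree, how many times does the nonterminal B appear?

[B [Q { [B [Q { [B [Q < [B [Q { }]] >]] }]] }] [B [Q { [B [Q { }] [B [Q < >]]] }]]]

7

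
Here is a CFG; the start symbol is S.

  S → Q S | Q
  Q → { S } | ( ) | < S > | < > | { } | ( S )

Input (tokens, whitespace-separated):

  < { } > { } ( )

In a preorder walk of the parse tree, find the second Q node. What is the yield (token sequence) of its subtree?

{ }

[S [Q < [S [Q { }]] >] [S [Q { }] [S [Q ( )]]]]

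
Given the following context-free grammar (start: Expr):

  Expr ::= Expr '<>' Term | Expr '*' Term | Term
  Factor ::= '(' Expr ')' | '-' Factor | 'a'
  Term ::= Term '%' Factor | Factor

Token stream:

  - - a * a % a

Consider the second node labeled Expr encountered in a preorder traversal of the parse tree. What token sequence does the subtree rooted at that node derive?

[Expr [Expr [Term [Factor - [Factor - [Factor a]]]]] * [Term [Term [Factor a]] % [Factor a]]]

- - a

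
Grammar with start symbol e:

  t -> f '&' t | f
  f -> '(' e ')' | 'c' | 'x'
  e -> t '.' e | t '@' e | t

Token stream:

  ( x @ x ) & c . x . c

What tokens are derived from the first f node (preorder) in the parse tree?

( x @ x )

[e [t [f ( [e [t [f x]] @ [e [t [f x]]]] )] & [t [f c]]] . [e [t [f x]] . [e [t [f c]]]]]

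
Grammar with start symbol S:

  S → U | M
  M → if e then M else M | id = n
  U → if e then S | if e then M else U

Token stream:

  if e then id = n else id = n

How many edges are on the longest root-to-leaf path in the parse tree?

[S [M if e then [M id = n] else [M id = n]]]

3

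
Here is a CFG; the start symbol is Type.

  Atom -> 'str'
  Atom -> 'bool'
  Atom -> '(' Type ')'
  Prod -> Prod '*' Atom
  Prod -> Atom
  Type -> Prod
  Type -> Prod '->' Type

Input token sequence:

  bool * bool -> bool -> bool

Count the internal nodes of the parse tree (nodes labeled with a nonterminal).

11

[Type [Prod [Prod [Atom bool]] * [Atom bool]] -> [Type [Prod [Atom bool]] -> [Type [Prod [Atom bool]]]]]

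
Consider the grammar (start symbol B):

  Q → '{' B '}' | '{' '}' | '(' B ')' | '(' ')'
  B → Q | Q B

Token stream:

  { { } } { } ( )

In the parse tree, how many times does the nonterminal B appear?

[B [Q { [B [Q { }]] }] [B [Q { }] [B [Q ( )]]]]

4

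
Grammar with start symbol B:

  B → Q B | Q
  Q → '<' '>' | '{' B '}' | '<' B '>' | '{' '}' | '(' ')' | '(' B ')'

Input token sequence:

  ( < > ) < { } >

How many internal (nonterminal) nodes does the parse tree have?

[B [Q ( [B [Q < >]] )] [B [Q < [B [Q { }]] >]]]

8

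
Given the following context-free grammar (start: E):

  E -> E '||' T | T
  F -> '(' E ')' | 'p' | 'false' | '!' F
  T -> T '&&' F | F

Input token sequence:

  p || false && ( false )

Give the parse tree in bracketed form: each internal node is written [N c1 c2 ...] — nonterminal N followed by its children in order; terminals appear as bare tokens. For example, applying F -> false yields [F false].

[E [E [T [F p]]] || [T [T [F false]] && [F ( [E [T [F false]]] )]]]

E
E || T
T || T
F || T
p || T
p || T && F
p || F && F
p || false && F
p || false && ( E )
p || false && ( T )
p || false && ( F )
p || false && ( false )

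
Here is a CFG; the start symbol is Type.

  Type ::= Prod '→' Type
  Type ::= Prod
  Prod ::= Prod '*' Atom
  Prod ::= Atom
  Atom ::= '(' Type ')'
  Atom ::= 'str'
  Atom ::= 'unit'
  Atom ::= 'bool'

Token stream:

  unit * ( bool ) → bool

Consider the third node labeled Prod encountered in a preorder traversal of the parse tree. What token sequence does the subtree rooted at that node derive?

[Type [Prod [Prod [Atom unit]] * [Atom ( [Type [Prod [Atom bool]]] )]] → [Type [Prod [Atom bool]]]]

bool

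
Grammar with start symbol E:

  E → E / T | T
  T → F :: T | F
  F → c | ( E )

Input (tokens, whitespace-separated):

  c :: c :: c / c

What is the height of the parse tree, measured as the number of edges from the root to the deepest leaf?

[E [E [T [F c] :: [T [F c] :: [T [F c]]]]] / [T [F c]]]

6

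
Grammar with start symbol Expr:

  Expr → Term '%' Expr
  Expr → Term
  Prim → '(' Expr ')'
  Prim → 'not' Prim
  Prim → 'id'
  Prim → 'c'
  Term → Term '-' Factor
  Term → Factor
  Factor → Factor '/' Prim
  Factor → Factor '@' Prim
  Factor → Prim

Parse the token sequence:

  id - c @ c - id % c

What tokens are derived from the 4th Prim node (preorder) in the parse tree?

id

[Expr [Term [Term [Term [Factor [Prim id]]] - [Factor [Factor [Prim c]] @ [Prim c]]] - [Factor [Prim id]]] % [Expr [Term [Factor [Prim c]]]]]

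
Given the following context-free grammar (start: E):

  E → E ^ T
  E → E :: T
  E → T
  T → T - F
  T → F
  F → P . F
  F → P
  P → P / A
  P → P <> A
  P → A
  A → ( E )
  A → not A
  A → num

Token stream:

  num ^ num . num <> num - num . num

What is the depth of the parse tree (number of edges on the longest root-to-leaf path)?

8

[E [E [T [F [P [A num]]]]] ^ [T [T [F [P [A num]] . [F [P [P [A num]] <> [A num]]]]] - [F [P [A num]] . [F [P [A num]]]]]]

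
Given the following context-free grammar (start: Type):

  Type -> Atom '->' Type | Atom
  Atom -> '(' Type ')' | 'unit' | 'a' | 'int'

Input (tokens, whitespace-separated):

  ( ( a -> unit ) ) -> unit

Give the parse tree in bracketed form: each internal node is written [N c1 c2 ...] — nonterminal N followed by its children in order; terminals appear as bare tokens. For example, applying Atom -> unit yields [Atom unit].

[Type [Atom ( [Type [Atom ( [Type [Atom a] -> [Type [Atom unit]]] )]] )] -> [Type [Atom unit]]]

Type
Atom -> Type
( Type ) -> Type
( Atom ) -> Type
( ( Type ) ) -> Type
( ( Atom -> Type ) ) -> Type
( ( a -> Type ) ) -> Type
( ( a -> Atom ) ) -> Type
( ( a -> unit ) ) -> Type
( ( a -> unit ) ) -> Atom
( ( a -> unit ) ) -> unit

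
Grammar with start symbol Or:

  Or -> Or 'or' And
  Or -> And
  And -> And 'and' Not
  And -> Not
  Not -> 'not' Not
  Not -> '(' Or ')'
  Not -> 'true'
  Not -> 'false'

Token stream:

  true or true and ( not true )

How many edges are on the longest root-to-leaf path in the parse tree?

[Or [Or [And [Not true]]] or [And [And [Not true]] and [Not ( [Or [And [Not not [Not true]]]] )]]]

7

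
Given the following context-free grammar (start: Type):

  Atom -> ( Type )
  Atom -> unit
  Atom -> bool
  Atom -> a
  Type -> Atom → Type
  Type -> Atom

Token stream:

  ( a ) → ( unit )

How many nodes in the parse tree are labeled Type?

4

[Type [Atom ( [Type [Atom a]] )] → [Type [Atom ( [Type [Atom unit]] )]]]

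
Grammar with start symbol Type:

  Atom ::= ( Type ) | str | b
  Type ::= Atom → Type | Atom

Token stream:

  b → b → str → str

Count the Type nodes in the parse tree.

[Type [Atom b] → [Type [Atom b] → [Type [Atom str] → [Type [Atom str]]]]]

4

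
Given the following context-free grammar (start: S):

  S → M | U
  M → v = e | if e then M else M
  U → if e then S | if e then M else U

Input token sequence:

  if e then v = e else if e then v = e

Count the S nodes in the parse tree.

2

[S [U if e then [M v = e] else [U if e then [S [M v = e]]]]]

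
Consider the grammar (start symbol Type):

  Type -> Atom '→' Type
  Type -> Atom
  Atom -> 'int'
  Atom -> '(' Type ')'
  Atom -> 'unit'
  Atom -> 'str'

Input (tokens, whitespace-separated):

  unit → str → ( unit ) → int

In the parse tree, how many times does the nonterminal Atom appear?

5

[Type [Atom unit] → [Type [Atom str] → [Type [Atom ( [Type [Atom unit]] )] → [Type [Atom int]]]]]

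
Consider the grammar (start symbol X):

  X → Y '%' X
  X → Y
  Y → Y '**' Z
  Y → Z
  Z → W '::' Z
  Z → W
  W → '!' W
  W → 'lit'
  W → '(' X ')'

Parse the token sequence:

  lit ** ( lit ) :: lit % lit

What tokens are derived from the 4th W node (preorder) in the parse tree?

lit

[X [Y [Y [Z [W lit]]] ** [Z [W ( [X [Y [Z [W lit]]]] )] :: [Z [W lit]]]] % [X [Y [Z [W lit]]]]]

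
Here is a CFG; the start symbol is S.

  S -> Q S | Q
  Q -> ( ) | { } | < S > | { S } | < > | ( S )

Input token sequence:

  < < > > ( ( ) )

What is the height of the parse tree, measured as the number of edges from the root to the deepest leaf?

5

[S [Q < [S [Q < >]] >] [S [Q ( [S [Q ( )]] )]]]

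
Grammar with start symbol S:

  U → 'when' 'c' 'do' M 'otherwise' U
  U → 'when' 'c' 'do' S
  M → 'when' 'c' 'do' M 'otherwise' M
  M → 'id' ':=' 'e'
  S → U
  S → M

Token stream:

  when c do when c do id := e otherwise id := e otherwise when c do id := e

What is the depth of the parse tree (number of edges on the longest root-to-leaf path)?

5

[S [U when c do [M when c do [M id := e] otherwise [M id := e]] otherwise [U when c do [S [M id := e]]]]]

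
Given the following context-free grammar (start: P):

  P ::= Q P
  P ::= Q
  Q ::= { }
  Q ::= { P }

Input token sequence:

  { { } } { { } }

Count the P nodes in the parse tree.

4

[P [Q { [P [Q { }]] }] [P [Q { [P [Q { }]] }]]]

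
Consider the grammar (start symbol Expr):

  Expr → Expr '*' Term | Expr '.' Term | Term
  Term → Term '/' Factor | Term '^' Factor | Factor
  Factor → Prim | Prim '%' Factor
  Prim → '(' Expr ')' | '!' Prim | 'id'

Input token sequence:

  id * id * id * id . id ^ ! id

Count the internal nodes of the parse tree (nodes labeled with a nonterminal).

24

[Expr [Expr [Expr [Expr [Expr [Term [Factor [Prim id]]]] * [Term [Factor [Prim id]]]] * [Term [Factor [Prim id]]]] * [Term [Factor [Prim id]]]] . [Term [Term [Factor [Prim id]]] ^ [Factor [Prim ! [Prim id]]]]]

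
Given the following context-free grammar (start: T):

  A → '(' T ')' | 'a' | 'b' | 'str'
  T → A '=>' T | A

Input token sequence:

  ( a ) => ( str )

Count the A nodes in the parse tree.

[T [A ( [T [A a]] )] => [T [A ( [T [A str]] )]]]

4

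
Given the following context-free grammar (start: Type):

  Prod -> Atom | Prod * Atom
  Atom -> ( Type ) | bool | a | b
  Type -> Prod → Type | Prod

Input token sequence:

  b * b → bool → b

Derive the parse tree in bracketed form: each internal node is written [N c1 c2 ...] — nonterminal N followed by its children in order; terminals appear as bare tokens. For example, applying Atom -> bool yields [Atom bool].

[Type [Prod [Prod [Atom b]] * [Atom b]] → [Type [Prod [Atom bool]] → [Type [Prod [Atom b]]]]]

Type
Prod → Type
Prod * Atom → Type
Atom * Atom → Type
b * Atom → Type
b * b → Type
b * b → Prod → Type
b * b → Atom → Type
b * b → bool → Type
b * b → bool → Prod
b * b → bool → Atom
b * b → bool → b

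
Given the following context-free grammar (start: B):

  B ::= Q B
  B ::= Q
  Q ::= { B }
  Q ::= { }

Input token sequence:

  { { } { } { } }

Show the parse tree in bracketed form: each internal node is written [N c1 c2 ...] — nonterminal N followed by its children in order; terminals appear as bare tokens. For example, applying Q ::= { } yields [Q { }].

B
Q
{ B }
{ Q B }
{ { } B }
{ { } Q B }
{ { } { } B }
{ { } { } Q }
{ { } { } { } }

[B [Q { [B [Q { }] [B [Q { }] [B [Q { }]]]] }]]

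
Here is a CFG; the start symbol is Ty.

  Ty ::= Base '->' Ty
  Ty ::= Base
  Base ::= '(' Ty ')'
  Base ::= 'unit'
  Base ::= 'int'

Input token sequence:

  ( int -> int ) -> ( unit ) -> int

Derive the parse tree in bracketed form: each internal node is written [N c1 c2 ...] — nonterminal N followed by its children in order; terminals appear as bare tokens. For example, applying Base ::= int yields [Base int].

[Ty [Base ( [Ty [Base int] -> [Ty [Base int]]] )] -> [Ty [Base ( [Ty [Base unit]] )] -> [Ty [Base int]]]]

Ty
Base -> Ty
( Ty ) -> Ty
( Base -> Ty ) -> Ty
( int -> Ty ) -> Ty
( int -> Base ) -> Ty
( int -> int ) -> Ty
( int -> int ) -> Base -> Ty
( int -> int ) -> ( Ty ) -> Ty
( int -> int ) -> ( Base ) -> Ty
( int -> int ) -> ( unit ) -> Ty
( int -> int ) -> ( unit ) -> Base
( int -> int ) -> ( unit ) -> int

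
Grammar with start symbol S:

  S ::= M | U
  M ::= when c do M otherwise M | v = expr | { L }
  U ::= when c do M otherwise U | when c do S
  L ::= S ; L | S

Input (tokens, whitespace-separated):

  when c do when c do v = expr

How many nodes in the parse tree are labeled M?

1

[S [U when c do [S [U when c do [S [M v = expr]]]]]]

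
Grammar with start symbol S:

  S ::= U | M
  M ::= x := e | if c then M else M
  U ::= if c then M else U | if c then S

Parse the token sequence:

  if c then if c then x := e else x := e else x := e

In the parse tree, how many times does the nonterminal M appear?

5

[S [M if c then [M if c then [M x := e] else [M x := e]] else [M x := e]]]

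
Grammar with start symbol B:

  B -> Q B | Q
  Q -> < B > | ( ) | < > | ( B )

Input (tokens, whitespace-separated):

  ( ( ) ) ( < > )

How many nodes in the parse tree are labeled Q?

[B [Q ( [B [Q ( )]] )] [B [Q ( [B [Q < >]] )]]]

4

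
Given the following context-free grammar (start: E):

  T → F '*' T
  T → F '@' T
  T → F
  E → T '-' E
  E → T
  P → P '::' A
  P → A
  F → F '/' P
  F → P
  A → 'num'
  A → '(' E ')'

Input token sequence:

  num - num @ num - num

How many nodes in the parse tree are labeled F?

[E [T [F [P [A num]]]] - [E [T [F [P [A num]]] @ [T [F [P [A num]]]]] - [E [T [F [P [A num]]]]]]]

4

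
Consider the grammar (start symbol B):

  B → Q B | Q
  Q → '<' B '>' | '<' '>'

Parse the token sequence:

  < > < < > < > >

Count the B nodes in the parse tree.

[B [Q < >] [B [Q < [B [Q < >] [B [Q < >]]] >]]]

4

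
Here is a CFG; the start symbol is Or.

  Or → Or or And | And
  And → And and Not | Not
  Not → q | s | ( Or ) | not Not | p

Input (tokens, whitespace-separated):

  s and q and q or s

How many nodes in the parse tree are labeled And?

4

[Or [Or [And [And [And [Not s]] and [Not q]] and [Not q]]] or [And [Not s]]]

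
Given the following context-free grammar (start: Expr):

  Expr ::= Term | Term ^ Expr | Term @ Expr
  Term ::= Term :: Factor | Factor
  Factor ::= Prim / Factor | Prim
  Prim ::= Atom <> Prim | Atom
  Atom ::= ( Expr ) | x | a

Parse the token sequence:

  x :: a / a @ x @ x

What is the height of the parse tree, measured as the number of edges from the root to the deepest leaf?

[Expr [Term [Term [Factor [Prim [Atom x]]]] :: [Factor [Prim [Atom a]] / [Factor [Prim [Atom a]]]]] @ [Expr [Term [Factor [Prim [Atom x]]]] @ [Expr [Term [Factor [Prim [Atom x]]]]]]]

7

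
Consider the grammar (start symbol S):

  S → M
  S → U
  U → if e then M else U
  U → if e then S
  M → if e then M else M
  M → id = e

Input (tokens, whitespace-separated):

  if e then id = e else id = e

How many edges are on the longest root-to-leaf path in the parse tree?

3

[S [M if e then [M id = e] else [M id = e]]]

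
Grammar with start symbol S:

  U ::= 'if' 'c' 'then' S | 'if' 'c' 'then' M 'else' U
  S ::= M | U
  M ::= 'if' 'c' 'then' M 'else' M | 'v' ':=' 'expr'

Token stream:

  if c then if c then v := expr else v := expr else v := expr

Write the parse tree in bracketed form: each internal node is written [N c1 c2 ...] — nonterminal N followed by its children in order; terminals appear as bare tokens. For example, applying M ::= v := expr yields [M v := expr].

[S [M if c then [M if c then [M v := expr] else [M v := expr]] else [M v := expr]]]

S
M
if c then M else M
if c then if c then M else M else M
if c then if c then v := expr else M else M
if c then if c then v := expr else v := expr else M
if c then if c then v := expr else v := expr else v := expr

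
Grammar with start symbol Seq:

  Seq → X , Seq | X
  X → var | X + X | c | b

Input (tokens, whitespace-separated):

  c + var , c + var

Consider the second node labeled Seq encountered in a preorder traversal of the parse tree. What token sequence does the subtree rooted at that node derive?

c + var

[Seq [X [X c] + [X var]] , [Seq [X [X c] + [X var]]]]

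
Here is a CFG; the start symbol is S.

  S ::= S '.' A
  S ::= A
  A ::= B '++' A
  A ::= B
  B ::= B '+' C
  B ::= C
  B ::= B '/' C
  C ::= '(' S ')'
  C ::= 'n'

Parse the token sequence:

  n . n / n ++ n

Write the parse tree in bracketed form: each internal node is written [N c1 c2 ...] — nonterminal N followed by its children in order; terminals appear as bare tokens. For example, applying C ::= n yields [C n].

S
S . A
A . A
B . A
C . A
n . A
n . B ++ A
n . B / C ++ A
n . C / C ++ A
n . n / C ++ A
n . n / n ++ A
n . n / n ++ B
n . n / n ++ C
n . n / n ++ n

[S [S [A [B [C n]]]] . [A [B [B [C n]] / [C n]] ++ [A [B [C n]]]]]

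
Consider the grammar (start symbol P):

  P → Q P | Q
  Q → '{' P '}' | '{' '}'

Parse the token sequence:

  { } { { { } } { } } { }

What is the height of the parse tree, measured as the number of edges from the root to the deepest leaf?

[P [Q { }] [P [Q { [P [Q { [P [Q { }]] }] [P [Q { }]]] }] [P [Q { }]]]]

7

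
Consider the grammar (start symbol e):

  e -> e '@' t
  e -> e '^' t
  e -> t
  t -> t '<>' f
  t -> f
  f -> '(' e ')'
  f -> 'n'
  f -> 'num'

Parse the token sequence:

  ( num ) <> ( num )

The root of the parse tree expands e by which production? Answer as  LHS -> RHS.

[e [t [t [f ( [e [t [f num]]] )]] <> [f ( [e [t [f num]]] )]]]

e -> t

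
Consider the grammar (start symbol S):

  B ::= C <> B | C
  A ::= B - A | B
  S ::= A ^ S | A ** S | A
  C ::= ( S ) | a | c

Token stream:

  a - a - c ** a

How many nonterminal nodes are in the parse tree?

14

[S [A [B [C a]] - [A [B [C a]] - [A [B [C c]]]]] ** [S [A [B [C a]]]]]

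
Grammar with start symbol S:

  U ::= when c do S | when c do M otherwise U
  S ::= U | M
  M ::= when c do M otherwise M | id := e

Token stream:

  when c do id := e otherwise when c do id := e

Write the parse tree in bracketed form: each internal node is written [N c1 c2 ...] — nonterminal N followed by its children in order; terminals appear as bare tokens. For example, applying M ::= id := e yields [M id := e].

[S [U when c do [M id := e] otherwise [U when c do [S [M id := e]]]]]

S
U
when c do M otherwise U
when c do id := e otherwise U
when c do id := e otherwise when c do S
when c do id := e otherwise when c do M
when c do id := e otherwise when c do id := e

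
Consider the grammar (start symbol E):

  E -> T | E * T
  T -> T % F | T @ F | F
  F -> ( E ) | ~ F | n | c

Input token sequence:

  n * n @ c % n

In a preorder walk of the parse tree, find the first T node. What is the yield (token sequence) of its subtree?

n

[E [E [T [F n]]] * [T [T [T [F n]] @ [F c]] % [F n]]]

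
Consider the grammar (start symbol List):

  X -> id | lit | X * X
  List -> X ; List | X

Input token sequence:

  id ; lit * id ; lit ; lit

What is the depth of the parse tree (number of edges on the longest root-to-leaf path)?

[List [X id] ; [List [X [X lit] * [X id]] ; [List [X lit] ; [List [X lit]]]]]

5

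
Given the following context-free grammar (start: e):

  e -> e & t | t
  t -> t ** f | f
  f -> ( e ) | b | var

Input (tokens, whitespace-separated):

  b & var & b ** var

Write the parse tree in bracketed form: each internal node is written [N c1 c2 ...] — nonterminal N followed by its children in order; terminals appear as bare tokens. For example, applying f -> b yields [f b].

[e [e [e [t [f b]]] & [t [f var]]] & [t [t [f b]] ** [f var]]]

e
e & t
e & t & t
t & t & t
f & t & t
b & t & t
b & f & t
b & var & t
b & var & t ** f
b & var & f ** f
b & var & b ** f
b & var & b ** var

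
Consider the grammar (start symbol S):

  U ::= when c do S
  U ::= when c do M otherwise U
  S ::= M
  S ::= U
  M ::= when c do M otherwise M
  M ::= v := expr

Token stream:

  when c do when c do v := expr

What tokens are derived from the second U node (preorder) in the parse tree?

when c do v := expr

[S [U when c do [S [U when c do [S [M v := expr]]]]]]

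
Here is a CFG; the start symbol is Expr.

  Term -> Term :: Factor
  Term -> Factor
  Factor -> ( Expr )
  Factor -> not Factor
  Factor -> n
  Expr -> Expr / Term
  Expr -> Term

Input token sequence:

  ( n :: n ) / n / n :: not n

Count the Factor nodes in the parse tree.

7

[Expr [Expr [Expr [Term [Factor ( [Expr [Term [Term [Factor n]] :: [Factor n]]] )]]] / [Term [Factor n]]] / [Term [Term [Factor n]] :: [Factor not [Factor n]]]]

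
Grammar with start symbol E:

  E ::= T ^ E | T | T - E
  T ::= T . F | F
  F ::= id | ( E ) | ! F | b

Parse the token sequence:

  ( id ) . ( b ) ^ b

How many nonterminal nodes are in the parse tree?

14

[E [T [T [F ( [E [T [F id]]] )]] . [F ( [E [T [F b]]] )]] ^ [E [T [F b]]]]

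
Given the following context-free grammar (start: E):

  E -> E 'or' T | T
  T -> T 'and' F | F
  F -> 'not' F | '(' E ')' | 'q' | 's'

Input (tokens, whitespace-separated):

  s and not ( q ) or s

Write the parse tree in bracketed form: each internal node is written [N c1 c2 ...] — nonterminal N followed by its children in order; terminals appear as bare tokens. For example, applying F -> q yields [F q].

E
E or T
T or T
T and F or T
F and F or T
s and F or T
s and not F or T
s and not ( E ) or T
s and not ( T ) or T
s and not ( F ) or T
s and not ( q ) or T
s and not ( q ) or F
s and not ( q ) or s

[E [E [T [T [F s]] and [F not [F ( [E [T [F q]]] )]]]] or [T [F s]]]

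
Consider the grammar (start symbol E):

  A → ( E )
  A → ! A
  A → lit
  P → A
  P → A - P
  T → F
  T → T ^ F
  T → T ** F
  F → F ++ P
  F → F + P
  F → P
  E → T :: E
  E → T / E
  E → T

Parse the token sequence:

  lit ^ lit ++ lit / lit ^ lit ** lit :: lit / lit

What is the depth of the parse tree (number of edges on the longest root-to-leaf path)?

[E [T [T [F [P [A lit]]]] ^ [F [F [P [A lit]]] ++ [P [A lit]]]] / [E [T [T [T [F [P [A lit]]]] ^ [F [P [A lit]]]] ** [F [P [A lit]]]] :: [E [T [F [P [A lit]]]] / [E [T [F [P [A lit]]]]]]]]

8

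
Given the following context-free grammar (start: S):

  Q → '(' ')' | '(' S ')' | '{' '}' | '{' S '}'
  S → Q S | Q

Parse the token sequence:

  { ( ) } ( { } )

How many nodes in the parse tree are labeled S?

4

[S [Q { [S [Q ( )]] }] [S [Q ( [S [Q { }]] )]]]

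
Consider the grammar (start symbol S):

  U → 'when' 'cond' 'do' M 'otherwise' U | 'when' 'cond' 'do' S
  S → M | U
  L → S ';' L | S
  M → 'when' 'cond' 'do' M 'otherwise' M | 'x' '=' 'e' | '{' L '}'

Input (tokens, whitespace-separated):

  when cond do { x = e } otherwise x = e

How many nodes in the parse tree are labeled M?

[S [M when cond do [M { [L [S [M x = e]]] }] otherwise [M x = e]]]

4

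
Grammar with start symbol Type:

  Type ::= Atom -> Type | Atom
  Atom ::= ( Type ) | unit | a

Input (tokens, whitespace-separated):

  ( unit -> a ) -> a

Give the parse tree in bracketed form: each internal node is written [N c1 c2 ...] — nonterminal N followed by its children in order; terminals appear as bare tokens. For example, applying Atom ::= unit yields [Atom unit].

Type
Atom -> Type
( Type ) -> Type
( Atom -> Type ) -> Type
( unit -> Type ) -> Type
( unit -> Atom ) -> Type
( unit -> a ) -> Type
( unit -> a ) -> Atom
( unit -> a ) -> a

[Type [Atom ( [Type [Atom unit] -> [Type [Atom a]]] )] -> [Type [Atom a]]]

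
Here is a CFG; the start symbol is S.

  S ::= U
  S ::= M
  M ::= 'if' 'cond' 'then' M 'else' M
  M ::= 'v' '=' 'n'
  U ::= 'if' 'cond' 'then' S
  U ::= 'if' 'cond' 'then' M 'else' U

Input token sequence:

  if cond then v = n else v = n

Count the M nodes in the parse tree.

3

[S [M if cond then [M v = n] else [M v = n]]]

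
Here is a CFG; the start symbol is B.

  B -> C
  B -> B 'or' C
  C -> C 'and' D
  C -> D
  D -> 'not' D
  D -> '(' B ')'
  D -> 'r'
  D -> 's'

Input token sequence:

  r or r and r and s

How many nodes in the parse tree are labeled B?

2

[B [B [C [D r]]] or [C [C [C [D r]] and [D r]] and [D s]]]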